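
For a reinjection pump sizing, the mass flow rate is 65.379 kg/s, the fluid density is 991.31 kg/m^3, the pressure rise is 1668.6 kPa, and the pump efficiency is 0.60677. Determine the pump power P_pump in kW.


P_pump = mdot * dP / (rho * eta)
P_pump = 65.379 * 1668.6 / (991.31 * 0.60677)
P_pump = 181.37 kW


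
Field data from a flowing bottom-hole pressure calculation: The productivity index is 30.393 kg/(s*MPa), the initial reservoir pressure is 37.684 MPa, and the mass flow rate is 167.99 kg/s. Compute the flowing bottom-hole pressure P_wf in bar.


P_wf = P_i - mdot / PI
P_wf = 37.684 - 167.99 / 30.393
P_wf = 32.15674 MPa
Convert: 32.15674 MPa * 10.0 = 321.57 bar
P_wf = 321.57 bar


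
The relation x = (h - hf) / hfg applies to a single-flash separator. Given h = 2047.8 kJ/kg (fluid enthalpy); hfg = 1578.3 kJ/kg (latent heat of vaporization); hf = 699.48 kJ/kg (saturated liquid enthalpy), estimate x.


x = (h - hf) / hfg
x = (2047.8 - 699.48) / 1578.3
x = 0.85429


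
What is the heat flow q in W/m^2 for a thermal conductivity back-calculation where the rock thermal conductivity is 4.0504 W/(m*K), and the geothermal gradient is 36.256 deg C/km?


q = k * grad / 1000
q = 4.0504 * 36.256 / 1000
q = 0.14685 W/m^2


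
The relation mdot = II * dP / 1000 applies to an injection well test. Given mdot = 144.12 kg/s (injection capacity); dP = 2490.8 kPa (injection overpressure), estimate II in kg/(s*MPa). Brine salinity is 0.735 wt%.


II = mdot * 1000 / dP
II = 144.12 * 1000 / 2490.8
II = 57.861 kg/(s*MPa)


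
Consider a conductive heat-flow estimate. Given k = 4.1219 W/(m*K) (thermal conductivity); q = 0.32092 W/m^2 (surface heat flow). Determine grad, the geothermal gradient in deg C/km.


grad = q * 1000 / k
grad = 0.32092 * 1000 / 4.1219
grad = 77.857 deg C/km


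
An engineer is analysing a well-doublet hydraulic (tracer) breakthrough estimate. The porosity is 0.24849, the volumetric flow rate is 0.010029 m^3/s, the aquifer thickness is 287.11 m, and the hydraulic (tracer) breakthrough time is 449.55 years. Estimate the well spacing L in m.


L = sqrt(t_bt*365.25*86400*3*Qv / (pi*hr*phi))
L = sqrt(449.55*365.25*86400*3*0.010029 / (pi*287.11*0.24849))
L = 1380.0 m


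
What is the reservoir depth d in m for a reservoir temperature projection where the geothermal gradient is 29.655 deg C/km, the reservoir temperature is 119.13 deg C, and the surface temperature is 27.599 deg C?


d = (T_res - T_surf) / grad * 1000
d = (119.13 - 27.599) / 29.655 * 1000
d = 3086.5 m


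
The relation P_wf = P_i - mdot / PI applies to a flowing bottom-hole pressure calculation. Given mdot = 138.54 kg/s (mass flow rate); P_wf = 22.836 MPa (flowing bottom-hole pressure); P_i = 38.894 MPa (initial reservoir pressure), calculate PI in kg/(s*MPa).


PI = mdot / (P_i - P_wf)
PI = 138.54 / (38.894 - 22.836)
PI = 8.6275 kg/(s*MPa)


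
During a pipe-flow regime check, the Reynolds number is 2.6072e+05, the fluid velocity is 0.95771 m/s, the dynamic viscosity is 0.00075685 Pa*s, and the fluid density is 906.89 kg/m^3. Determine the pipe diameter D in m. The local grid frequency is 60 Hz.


D = Re * mu / (rho * vel)
D = 2.6072e+05 * 0.00075685 / (906.89 * 0.95771)
D = 0.22719 m


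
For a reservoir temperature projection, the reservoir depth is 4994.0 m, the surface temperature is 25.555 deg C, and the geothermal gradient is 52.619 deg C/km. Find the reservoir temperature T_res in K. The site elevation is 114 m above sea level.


T_res = T_surf + grad * d / 1000
T_res = 25.555 + 52.619 * 4994.0 / 1000
T_res = 288.3343 deg C
Convert to K: 288.3343 + 273.15 = 561.48 K
T_res = 561.48 K


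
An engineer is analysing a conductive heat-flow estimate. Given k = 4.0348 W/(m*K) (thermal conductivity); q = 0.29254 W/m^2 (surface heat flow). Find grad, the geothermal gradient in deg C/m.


grad = q * 1000 / k
grad = 0.29254 * 1000 / 4.0348
grad = 72.50421 deg C/km
Convert: 72.50421 deg C/km * 0.001 = 0.072504 deg C/m
grad = 0.072504 deg C/m


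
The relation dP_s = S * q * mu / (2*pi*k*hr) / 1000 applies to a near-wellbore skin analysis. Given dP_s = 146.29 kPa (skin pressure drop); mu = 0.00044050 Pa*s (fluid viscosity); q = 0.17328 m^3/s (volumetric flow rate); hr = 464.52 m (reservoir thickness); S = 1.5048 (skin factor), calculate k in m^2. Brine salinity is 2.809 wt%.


k = S*q*mu / (2*pi*dP_s*1000*hr)
k = 1.5048*0.17328*0.00044050 / (2*pi*146.29*1000*464.52)
k = 2.6901e-13 m^2


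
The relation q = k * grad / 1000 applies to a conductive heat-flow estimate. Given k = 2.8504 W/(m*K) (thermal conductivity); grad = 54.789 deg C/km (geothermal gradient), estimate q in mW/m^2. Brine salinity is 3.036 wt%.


q = k * grad / 1000
q = 2.8504 * 54.789 / 1000
q = 0.1561706 W/m^2
Convert: 0.1561706 W/m^2 * 1000.0 = 156.17 mW/m^2
q = 156.17 mW/m^2


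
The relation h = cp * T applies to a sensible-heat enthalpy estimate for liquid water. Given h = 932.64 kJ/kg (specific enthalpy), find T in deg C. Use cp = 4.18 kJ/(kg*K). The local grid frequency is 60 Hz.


T = h / cp
T = 932.64 / 4.18
T = 223.12 deg C


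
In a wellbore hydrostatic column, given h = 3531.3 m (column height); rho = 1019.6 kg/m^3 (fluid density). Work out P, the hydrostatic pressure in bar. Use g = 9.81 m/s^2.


P = rho * g * h / 1e6
P = 1019.6 * 9.81 * 3531.3 / 1e6
P = 35.32104 MPa
Convert: 35.32104 MPa * 10.0 = 353.21 bar
P = 353.21 bar


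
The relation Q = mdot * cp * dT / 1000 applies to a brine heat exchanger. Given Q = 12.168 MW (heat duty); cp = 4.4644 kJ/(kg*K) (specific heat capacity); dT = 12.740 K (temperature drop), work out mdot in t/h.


mdot = Q * 1000 / (cp * dT)
mdot = 12.168 * 1000 / (4.4644 * 12.740)
mdot = 213.9374 kg/s
Convert: 213.9374 kg/s * 3.6 = 770.17 t/h
mdot = 770.17 t/h


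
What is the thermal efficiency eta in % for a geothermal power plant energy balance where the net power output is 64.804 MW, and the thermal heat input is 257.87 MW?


eta = W_net / Q_in * 100
eta = 64.804 / 257.87 * 100
eta = 25.130 %


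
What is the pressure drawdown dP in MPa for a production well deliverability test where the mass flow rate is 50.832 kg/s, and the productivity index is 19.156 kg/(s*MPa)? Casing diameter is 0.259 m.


dP = mdot * 1000 / PI
dP = 50.832 * 1000 / 19.156
dP = 2653.581 kPa
Convert: 2653.581 kPa * 0.001 = 2.6536 MPa
dP = 2.6536 MPa


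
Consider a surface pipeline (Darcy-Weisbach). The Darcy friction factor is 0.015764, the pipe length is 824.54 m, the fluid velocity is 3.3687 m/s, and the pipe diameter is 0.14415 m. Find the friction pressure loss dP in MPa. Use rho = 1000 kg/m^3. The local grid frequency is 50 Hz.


dP = f * (L/D) * (rho*vel^2/2) / 1000
dP = 0.015764 * (824.54/0.14415) * (1000*3.3687^2/2) / 1000
dP = 511.6326 kPa
Convert: 511.6326 kPa * 0.001 = 0.51163 MPa
dP = 0.51163 MPa


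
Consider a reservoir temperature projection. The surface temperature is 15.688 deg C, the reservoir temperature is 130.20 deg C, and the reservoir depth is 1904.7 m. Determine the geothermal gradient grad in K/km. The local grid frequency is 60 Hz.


grad = (T_res - T_surf) / d * 1000
grad = (130.20 - 15.688) / 1904.7 * 1000
grad = 60.12075 deg C/km
Convert: 60.12075 deg C/km * 1.0 = 60.121 K/km
grad = 60.121 K/km


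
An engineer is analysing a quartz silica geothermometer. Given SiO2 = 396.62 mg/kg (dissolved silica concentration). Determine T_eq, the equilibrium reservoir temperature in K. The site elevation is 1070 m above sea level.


T_eq = 1309 / (5.19 - log10(SiO2)) - 273.15
T_eq = 1309 / (5.19 - log10(396.62)) - 273.15
T_eq = 231.9384 deg C
Convert to K: 231.9384 + 273.15 = 505.09 K
T_eq = 505.09 K


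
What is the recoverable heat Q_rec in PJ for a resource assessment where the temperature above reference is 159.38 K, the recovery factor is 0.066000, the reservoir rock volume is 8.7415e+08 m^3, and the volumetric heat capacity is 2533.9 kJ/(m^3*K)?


Step 1: Q_s = Vr*rhoc*dT/1e12 = 8.7415e+08*2533.9*159.38/1e12 = 353.0281 PJ
Step 2: Q_rec = Q_s * RF = 353.0281 * 0.066 = 23.300 PJ
Q_rec = 23.300 PJ


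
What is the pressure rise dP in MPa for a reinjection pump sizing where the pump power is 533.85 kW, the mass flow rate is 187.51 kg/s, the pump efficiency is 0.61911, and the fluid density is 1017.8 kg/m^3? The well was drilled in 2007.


dP = P_pump * rho * eta / mdot
dP = 533.85 * 1017.8 * 0.61911 / 187.51
dP = 1794.011 kPa
Convert: 1794.011 kPa * 0.001 = 1.7940 MPa
dP = 1.7940 MPa


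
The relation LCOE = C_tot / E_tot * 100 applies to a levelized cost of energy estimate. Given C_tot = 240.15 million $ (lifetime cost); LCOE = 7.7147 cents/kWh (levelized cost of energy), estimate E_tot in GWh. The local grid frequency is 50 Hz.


E_tot = C_tot / LCOE * 100
E_tot = 240.15 / 7.7147 * 100
E_tot = 3112.9 GWh


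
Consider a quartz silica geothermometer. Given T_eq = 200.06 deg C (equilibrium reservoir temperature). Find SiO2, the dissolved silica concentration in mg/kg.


SiO2 = 10^(5.19 - 1309/(T_eq + 273.15))
SiO2 = 10^(5.19 - 1309/(200.06 + 273.15))
SiO2 = 265.33 mg/kg


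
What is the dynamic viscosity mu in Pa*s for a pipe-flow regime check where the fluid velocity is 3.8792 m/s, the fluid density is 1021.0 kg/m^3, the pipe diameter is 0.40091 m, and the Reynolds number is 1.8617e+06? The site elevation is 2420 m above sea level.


mu = rho * vel * D / Re
mu = 1021.0 * 3.8792 * 0.40091 / 1.8617e+06
mu = 0.00085291 Pa*s


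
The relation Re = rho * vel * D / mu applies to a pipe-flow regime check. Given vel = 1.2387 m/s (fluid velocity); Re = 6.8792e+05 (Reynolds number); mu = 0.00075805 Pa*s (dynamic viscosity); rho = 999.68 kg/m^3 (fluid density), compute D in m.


D = Re * mu / (rho * vel)
D = 6.8792e+05 * 0.00075805 / (999.68 * 1.2387)
D = 0.42112 m


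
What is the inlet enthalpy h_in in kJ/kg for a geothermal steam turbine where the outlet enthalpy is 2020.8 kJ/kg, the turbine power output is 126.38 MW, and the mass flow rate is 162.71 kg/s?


h_in = h_out + P * 1000 / mdot
h_in = 2020.8 + 126.38 * 1000 / 162.71
h_in = 2797.5 kJ/kg


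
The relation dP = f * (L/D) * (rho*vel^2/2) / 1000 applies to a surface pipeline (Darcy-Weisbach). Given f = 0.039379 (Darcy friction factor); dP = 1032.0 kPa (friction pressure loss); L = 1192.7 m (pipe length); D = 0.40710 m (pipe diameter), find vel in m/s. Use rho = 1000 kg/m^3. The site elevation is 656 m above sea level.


vel = sqrt(dP*1000*2*D / (f*L*rho))
vel = sqrt(1032.0*1000*2*0.40710 / (0.039379*1192.7*1000))
vel = 4.2297 m/s


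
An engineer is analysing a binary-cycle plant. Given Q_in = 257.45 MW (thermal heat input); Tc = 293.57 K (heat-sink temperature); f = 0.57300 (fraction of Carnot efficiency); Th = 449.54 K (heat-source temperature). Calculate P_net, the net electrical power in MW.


Step 1: eta = (1 - Tc/Th)*f = (1 - 293.57/449.54)*0.573 = 0.1988050
Step 2: P_net = eta * Q_in = 0.1988050 * 257.45 = 51.182 MW
P_net = 51.182 MW


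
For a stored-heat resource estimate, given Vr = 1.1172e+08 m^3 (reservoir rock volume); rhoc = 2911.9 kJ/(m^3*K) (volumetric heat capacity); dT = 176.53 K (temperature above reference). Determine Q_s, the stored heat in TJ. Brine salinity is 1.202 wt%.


Q_s = Vr * rhoc * dT / 1e12
Q_s = 1.1172e+08 * 2911.9 * 176.53 / 1e12
Q_s = 57.42829 PJ
Convert: 57.42829 PJ * 1000.0 = 57428 TJ
Q_s = 57428 TJ


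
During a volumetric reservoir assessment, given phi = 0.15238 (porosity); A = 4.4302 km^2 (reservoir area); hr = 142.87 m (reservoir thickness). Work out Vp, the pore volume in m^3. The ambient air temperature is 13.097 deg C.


Vp = A * 1e6 * hr * phi
Vp = 4.4302 * 1e6 * 142.87 * 0.15238
Vp = 9.6448e+07 m^3


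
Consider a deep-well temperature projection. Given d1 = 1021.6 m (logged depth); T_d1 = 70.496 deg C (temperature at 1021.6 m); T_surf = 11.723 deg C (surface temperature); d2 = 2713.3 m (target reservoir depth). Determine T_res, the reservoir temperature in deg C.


Step 1: grad = (T_d1 - T_surf)/d1 * 1000 = (70.496 - 11.723)/1021.6 * 1000 = 57.53034 deg C/km
Step 2: T_res = T_surf + grad*d2/1000 = 11.723 + 57.53034*2713.3/1000 = 167.82 deg C
T_res = 167.82 deg C


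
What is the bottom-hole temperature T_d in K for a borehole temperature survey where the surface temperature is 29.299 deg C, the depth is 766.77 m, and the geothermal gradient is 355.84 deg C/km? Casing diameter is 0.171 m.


T_d = T_surf + grad * d / 1000
T_d = 29.299 + 355.84 * 766.77 / 1000
T_d = 302.1464 deg C
Convert to K: 302.1464 + 273.15 = 575.30 K
T_d = 575.30 K


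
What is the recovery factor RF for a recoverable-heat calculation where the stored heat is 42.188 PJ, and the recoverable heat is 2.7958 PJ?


RF = Q_rec / Q_s
RF = 2.7958 / 42.188
RF = 0.066270


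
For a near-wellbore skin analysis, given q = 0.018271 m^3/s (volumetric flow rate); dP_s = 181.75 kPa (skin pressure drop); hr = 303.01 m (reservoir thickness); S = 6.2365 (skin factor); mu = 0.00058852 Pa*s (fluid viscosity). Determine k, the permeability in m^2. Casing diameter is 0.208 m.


k = S*q*mu / (2*pi*dP_s*1000*hr)
k = 6.2365*0.018271*0.00058852 / (2*pi*181.75*1000*303.01)
k = 1.9380e-13 m^2


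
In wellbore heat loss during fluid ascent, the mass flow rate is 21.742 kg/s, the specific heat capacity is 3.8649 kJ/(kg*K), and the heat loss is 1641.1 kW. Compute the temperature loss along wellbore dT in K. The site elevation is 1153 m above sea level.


dT = Q_loss / (mdot * cp)
dT = 1641.1 / (21.742 * 3.8649)
dT = 19.530 K


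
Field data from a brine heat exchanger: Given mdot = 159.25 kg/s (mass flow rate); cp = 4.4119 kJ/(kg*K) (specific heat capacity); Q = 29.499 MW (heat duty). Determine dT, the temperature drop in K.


dT = Q * 1000 / (mdot * cp)
dT = 29.499 * 1000 / (159.25 * 4.4119)
dT = 41.986 K


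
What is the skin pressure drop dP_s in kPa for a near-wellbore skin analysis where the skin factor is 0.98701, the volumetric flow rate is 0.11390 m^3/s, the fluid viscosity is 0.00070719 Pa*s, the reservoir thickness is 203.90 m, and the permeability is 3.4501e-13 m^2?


dP_s = S * q * mu / (2*pi*k*hr) / 1000
dP_s = 0.98701 * 0.11390 * 0.00070719 / (2*pi*3.4501e-13*203.90) / 1000
dP_s = 179.87 kPa


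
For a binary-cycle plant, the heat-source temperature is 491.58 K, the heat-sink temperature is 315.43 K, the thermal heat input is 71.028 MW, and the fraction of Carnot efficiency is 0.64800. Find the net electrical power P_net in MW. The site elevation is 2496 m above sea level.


Step 1: eta = (1 - Tc/Th)*f = (1 - 315.43/491.58)*0.648 = 0.2322007
Step 2: P_net = eta * Q_in = 0.2322007 * 71.028 = 16.493 MW
P_net = 16.493 MW


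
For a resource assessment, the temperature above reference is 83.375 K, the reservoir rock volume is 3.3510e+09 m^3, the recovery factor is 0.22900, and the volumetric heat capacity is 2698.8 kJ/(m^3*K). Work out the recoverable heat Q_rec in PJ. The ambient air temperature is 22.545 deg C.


Step 1: Q_s = Vr*rhoc*dT/1e12 = 3.3510e+09*2698.8*83.375/1e12 = 754.0167 PJ
Step 2: Q_rec = Q_s * RF = 754.0167 * 0.229 = 172.67 PJ
Q_rec = 172.67 PJ


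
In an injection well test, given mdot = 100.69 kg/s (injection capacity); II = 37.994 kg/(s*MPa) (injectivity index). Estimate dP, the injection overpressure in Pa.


dP = mdot * 1000 / II
dP = 100.69 * 1000 / 37.994
dP = 2650.155 kPa
Convert: 2650.155 kPa * 1000.0 = 2.6502e+06 Pa
dP = 2.6502e+06 Pa


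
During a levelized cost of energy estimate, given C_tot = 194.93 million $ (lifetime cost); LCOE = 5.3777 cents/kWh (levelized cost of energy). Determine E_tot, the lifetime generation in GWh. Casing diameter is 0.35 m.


E_tot = C_tot / LCOE * 100
E_tot = 194.93 / 5.3777 * 100
E_tot = 3624.8 GWh


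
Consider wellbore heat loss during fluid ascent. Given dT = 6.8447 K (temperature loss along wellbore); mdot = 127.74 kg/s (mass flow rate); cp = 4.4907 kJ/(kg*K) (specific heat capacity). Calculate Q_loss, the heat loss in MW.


Q_loss = mdot * cp * dT
Q_loss = 127.74 * 4.4907 * 6.8447
Q_loss = 3926.408 kW
Convert: 3926.408 kW * 0.001 = 3.9264 MW
Q_loss = 3.9264 MW


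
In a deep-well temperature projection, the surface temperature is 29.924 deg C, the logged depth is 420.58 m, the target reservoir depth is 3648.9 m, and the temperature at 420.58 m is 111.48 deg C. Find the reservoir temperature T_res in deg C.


Step 1: grad = (T_d1 - T_surf)/d1 * 1000 = (111.48 - 29.924)/420.58 * 1000 = 193.9132 deg C/km
Step 2: T_res = T_surf + grad*d2/1000 = 29.924 + 193.9132*3648.9/1000 = 737.49 deg C
T_res = 737.49 deg C


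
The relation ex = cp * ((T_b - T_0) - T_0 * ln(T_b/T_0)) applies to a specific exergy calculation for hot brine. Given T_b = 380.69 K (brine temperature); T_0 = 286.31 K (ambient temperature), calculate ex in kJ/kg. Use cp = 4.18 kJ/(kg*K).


ex = cp * ((T_b - T_0) - T_0 * ln(T_b/T_0))
ex = 4.18 * ((380.69 - 286.31) - 286.31 * ln(380.69/286.31))
ex = 53.535 kJ/kg


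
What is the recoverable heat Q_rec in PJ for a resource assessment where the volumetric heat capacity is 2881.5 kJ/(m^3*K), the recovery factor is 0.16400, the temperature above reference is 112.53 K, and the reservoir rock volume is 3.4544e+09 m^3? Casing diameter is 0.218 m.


Step 1: Q_s = Vr*rhoc*dT/1e12 = 3.4544e+09*2881.5*112.53/1e12 = 1120.107 PJ
Step 2: Q_rec = Q_s * RF = 1120.107 * 0.164 = 183.70 PJ
Q_rec = 183.70 PJ


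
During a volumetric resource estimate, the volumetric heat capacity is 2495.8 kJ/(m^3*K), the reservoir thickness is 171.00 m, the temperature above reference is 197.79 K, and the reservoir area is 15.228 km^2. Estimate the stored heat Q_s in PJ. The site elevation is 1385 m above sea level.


Step 1: Vr = A*1e6*hr = 15.228*1e6*171.0 = 2.603988e+09 m^3
Step 2: Q_s = Vr*rhoc*dT/1e12 = 2.603988e+09*2495.8*197.79/1e12 = 1285.4 PJ
Q_s = 1285.4 PJ


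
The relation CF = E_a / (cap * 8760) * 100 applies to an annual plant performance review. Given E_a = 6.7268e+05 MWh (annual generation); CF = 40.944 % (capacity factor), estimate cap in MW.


cap = E_a / (CF/100 * 8760)
cap = 6.7268e+05 / (40.944/100 * 8760)
cap = 187.55 MW


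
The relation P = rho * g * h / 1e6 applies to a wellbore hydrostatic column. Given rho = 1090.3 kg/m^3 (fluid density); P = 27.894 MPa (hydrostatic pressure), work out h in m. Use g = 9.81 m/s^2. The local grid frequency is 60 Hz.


h = P * 1e6 / (g * rho)
h = 27.894 * 1e6 / (9.81 * 1090.3)
h = 2607.9 m


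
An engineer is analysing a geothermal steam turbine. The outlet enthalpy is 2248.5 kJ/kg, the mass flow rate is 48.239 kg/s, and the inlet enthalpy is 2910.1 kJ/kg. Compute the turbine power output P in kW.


P = mdot * (h_in - h_out) / 1000
P = 48.239 * (2910.1 - 2248.5) / 1000
P = 31.91492 MW
Convert: 31.91492 MW * 1000.0 = 31915 kW
P = 31915 kW


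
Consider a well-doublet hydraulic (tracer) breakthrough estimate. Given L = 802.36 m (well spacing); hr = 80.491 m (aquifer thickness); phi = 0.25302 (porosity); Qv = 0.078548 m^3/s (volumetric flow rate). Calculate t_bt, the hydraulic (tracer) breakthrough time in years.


t_bt = pi * hr * phi * L^2 / (3 * Qv) / (365.25*86400)
t_bt = pi * 80.491 * 0.25302 * 802.36^2 / (3 * 0.078548) / (365.25*86400)
t_bt = 5.5390 years


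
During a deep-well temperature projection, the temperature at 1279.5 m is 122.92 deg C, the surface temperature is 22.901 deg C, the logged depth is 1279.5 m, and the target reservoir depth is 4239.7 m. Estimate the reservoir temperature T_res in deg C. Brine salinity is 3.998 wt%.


Step 1: grad = (T_d1 - T_surf)/d1 * 1000 = (122.92 - 22.901)/1279.5 * 1000 = 78.17038 deg C/km
Step 2: T_res = T_surf + grad*d2/1000 = 22.901 + 78.17038*4239.7/1000 = 354.32 deg C
T_res = 354.32 deg C


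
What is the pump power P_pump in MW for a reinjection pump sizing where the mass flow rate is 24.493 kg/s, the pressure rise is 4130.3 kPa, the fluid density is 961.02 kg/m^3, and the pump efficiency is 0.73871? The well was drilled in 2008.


P_pump = mdot * dP / (rho * eta)
P_pump = 24.493 * 4130.3 / (961.02 * 0.73871)
P_pump = 142.5008 kW
Convert: 142.5008 kW * 0.001 = 0.14250 MW
P_pump = 0.14250 MW


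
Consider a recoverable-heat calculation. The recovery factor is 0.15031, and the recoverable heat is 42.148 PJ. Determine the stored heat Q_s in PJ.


Q_s = Q_rec / RF
Q_s = 42.148 / 0.15031
Q_s = 280.41 PJ


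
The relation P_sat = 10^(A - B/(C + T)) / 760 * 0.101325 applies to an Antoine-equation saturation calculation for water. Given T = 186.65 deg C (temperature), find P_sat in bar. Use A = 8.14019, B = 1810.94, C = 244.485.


P_sat = 10^(A - B/(C + T)) / 760 * 0.101325
P_sat = 10^(8.14019 - 1810.94/(244.485 + 186.65)) / 760 * 0.101325
P_sat = 1.160625 MPa
Convert: 1.160625 MPa * 10.0 = 11.606 bar
P_sat = 11.606 bar


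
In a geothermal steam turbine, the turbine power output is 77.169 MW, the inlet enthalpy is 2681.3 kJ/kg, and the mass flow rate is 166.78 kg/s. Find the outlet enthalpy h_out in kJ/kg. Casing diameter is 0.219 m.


h_out = h_in - P * 1000 / mdot
h_out = 2681.3 - 77.169 * 1000 / 166.78
h_out = 2218.6 kJ/kg


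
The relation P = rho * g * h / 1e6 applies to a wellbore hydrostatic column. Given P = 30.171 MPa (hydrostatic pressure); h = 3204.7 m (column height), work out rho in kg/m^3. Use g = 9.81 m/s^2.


rho = P * 1e6 / (g * h)
rho = 30.171 * 1e6 / (9.81 * 3204.7)
rho = 959.70 kg/m^3


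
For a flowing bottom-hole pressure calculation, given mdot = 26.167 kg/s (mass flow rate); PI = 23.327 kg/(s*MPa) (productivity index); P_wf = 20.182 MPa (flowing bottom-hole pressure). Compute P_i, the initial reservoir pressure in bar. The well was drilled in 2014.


P_i = P_wf + mdot / PI
P_i = 20.182 + 26.167 / 23.327
P_i = 21.30375 MPa
Convert: 21.30375 MPa * 10.0 = 213.04 bar
P_i = 213.04 bar


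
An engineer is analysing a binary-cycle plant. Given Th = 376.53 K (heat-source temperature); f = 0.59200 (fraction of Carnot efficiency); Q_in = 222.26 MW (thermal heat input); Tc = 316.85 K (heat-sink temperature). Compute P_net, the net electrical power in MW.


Step 1: eta = (1 - Tc/Th)*f = (1 - 316.85/376.53)*0.592 = 0.09383199
Step 2: P_net = eta * Q_in = 0.09383199 * 222.26 = 20.855 MW
P_net = 20.855 MW


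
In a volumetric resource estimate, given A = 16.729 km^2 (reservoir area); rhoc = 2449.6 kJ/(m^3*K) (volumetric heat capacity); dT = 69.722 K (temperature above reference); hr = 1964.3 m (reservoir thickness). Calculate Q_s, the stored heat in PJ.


Step 1: Vr = A*1e6*hr = 16.729*1e6*1964.3 = 3.286077e+10 m^3
Step 2: Q_s = Vr*rhoc*dT/1e12 = 3.286077e+10*2449.6*69.722/1e12 = 5612.3 PJ
Q_s = 5612.3 PJ


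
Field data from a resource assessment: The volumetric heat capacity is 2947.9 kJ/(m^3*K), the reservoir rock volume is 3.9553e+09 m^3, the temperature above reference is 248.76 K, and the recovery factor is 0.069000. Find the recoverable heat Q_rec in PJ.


Step 1: Q_s = Vr*rhoc*dT/1e12 = 3.9553e+09*2947.9*248.76/1e12 = 2900.499 PJ
Step 2: Q_rec = Q_s * RF = 2900.499 * 0.069 = 200.13 PJ
Q_rec = 200.13 PJ


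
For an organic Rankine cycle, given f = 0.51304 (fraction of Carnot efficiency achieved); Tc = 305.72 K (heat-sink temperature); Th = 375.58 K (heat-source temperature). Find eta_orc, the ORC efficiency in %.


eta_orc = (1 - Tc/Th) * f * 100
eta_orc = (1 - 305.72/375.58) * 0.51304 * 100
eta_orc = 9.5428 %


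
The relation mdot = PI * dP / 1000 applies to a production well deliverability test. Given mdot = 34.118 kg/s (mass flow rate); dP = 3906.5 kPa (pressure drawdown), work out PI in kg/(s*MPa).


PI = mdot * 1000 / dP
PI = 34.118 * 1000 / 3906.5
PI = 8.7336 kg/(s*MPa)


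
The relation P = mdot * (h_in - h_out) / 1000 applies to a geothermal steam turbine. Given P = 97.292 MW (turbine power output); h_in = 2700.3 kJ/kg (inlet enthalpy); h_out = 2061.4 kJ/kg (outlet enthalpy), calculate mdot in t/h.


mdot = P * 1000 / (h_in - h_out)
mdot = 97.292 * 1000 / (2700.3 - 2061.4)
mdot = 152.2805 kg/s
Convert: 152.2805 kg/s * 3.6 = 548.21 t/h
mdot = 548.21 t/h


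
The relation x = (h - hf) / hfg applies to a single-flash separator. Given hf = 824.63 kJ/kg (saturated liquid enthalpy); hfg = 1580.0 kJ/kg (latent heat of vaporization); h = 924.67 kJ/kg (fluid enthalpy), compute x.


x = (h - hf) / hfg
x = (924.67 - 824.63) / 1580.0
x = 0.063316


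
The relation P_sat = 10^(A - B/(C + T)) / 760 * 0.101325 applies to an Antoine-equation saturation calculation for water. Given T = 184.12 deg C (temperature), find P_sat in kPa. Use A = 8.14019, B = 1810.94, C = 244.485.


P_sat = 10^(A - B/(C + T)) / 760 * 0.101325
P_sat = 10^(8.14019 - 1810.94/(244.485 + 184.12)) / 760 * 0.101325
P_sat = 1.096219 MPa
Convert: 1.096219 MPa * 1000.0 = 1096.2 kPa
P_sat = 1096.2 kPa


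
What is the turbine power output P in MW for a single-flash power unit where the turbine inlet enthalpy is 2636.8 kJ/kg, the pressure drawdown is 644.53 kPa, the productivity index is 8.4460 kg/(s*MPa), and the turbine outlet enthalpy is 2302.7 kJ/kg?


Step 1: mdot = PI * dP / 1000 = 8.446 * 644.53 / 1000 = 5.443700 kg/s
Step 2: P = mdot*(h_in - h_out)/1000 = 5.443700*(2636.8 - 2302.7)/1000 = 1.8187 MW
P = 1.8187 MW


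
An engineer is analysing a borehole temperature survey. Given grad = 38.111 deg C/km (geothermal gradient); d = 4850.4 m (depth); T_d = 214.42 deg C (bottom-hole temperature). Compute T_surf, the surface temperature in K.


T_surf = T_d - grad * d / 1000
T_surf = 214.42 - 38.111 * 4850.4 / 1000
T_surf = 29.56641 deg C
Convert to K: 29.56641 + 273.15 = 302.72 K
T_surf = 302.72 K


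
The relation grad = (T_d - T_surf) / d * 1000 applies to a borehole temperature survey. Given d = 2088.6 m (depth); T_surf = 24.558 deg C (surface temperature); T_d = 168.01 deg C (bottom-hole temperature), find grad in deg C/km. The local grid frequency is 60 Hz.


grad = (T_d - T_surf) / d * 1000
grad = (168.01 - 24.558) / 2088.6 * 1000
grad = 68.683 deg C/km


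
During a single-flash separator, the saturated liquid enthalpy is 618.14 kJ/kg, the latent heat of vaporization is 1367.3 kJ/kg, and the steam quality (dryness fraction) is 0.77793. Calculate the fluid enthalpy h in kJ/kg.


h = hf + x * hfg
h = 618.14 + 0.77793 * 1367.3
h = 1681.8 kJ/kg


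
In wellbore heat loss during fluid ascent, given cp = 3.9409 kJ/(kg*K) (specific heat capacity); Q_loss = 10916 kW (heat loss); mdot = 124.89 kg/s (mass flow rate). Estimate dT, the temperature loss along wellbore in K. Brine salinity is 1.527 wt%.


dT = Q_loss / (mdot * cp)
dT = 10916 / (124.89 * 3.9409)
dT = 22.179 K


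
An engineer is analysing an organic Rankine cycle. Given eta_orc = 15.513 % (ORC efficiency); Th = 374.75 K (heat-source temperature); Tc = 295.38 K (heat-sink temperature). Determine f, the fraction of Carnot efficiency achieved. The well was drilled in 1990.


f = (eta_orc/100) / (1 - Tc/Th)
f = (15.513/100) / (1 - 295.38/374.75)
f = 0.73246


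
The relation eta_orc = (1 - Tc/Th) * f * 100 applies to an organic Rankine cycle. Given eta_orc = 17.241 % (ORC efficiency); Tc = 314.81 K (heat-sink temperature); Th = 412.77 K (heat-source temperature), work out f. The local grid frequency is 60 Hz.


f = (eta_orc/100) / (1 - Tc/Th)
f = (17.241/100) / (1 - 314.81/412.77)
f = 0.72648


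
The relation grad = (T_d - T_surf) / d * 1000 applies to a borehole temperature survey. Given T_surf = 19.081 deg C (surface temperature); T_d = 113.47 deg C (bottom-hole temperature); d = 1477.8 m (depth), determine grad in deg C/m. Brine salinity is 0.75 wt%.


grad = (T_d - T_surf) / d * 1000
grad = (113.47 - 19.081) / 1477.8 * 1000
grad = 63.87130 deg C/km
Convert: 63.87130 deg C/km * 0.001 = 0.063871 deg C/m
grad = 0.063871 deg C/m


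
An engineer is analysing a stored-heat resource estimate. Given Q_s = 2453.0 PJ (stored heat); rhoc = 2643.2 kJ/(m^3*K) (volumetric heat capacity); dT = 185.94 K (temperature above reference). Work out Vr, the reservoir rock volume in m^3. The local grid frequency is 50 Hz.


Vr = Q_s * 1e12 / (rhoc * dT)
Vr = 2453.0 * 1e12 / (2643.2 * 185.94)
Vr = 4.9911e+09 m^3


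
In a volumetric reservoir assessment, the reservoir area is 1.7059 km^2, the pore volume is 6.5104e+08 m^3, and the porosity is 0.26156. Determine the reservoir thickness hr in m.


hr = Vp / (A * 1e6 * phi)
hr = 6.5104e+08 / (1.7059 * 1e6 * 0.26156)
hr = 1459.1 m


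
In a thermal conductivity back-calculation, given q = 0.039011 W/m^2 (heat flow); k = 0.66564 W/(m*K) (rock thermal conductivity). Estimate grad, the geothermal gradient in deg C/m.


grad = q / k * 1000
grad = 0.039011 / 0.66564 * 1000
grad = 58.60675 deg C/km
Convert: 58.60675 deg C/km * 0.001 = 0.058607 deg C/m
grad = 0.058607 deg C/m


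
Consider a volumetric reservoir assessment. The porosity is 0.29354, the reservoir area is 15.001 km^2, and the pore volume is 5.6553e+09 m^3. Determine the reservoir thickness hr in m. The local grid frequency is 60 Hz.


hr = Vp / (A * 1e6 * phi)
hr = 5.6553e+09 / (15.001 * 1e6 * 0.29354)
hr = 1284.3 m


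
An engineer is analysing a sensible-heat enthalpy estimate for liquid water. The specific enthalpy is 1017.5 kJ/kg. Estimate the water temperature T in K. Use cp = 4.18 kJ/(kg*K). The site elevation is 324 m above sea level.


T = h / cp
T = 1017.5 / 4.18
T = 243.4211 deg C
Convert to K: 243.4211 + 273.15 = 516.57 K
T = 516.57 K


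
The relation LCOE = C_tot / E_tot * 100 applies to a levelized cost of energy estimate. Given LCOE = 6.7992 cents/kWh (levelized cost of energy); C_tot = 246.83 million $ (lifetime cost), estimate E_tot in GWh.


E_tot = C_tot / LCOE * 100
E_tot = 246.83 / 6.7992 * 100
E_tot = 3630.3 GWh


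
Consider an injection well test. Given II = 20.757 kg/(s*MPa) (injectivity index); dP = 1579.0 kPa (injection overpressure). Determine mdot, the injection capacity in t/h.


mdot = II * dP / 1000
mdot = 20.757 * 1579.0 / 1000
mdot = 32.77530 kg/s
Convert: 32.77530 kg/s * 3.6 = 117.99 t/h
mdot = 117.99 t/h


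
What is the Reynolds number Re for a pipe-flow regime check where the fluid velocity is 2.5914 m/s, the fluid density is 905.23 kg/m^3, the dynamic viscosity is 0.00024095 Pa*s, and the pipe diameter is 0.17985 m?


Re = rho * vel * D / mu
Re = 905.23 * 2.5914 * 0.17985 / 0.00024095
Re = 1.7510e+06


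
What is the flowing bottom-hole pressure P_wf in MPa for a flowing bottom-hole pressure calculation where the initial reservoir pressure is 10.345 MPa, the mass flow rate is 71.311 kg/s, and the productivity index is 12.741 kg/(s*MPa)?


P_wf = P_i - mdot / PI
P_wf = 10.345 - 71.311 / 12.741
P_wf = 4.7480 MPa


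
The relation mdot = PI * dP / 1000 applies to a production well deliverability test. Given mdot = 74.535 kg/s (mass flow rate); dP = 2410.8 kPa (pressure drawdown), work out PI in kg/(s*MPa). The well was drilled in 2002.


PI = mdot * 1000 / dP
PI = 74.535 * 1000 / 2410.8
PI = 30.917 kg/(s*MPa)


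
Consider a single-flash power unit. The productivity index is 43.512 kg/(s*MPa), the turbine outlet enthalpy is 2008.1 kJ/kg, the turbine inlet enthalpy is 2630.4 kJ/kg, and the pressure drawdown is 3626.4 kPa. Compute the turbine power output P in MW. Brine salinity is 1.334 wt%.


Step 1: mdot = PI * dP / 1000 = 43.512 * 3626.4 / 1000 = 157.7919 kg/s
Step 2: P = mdot*(h_in - h_out)/1000 = 157.7919*(2630.4 - 2008.1)/1000 = 98.194 MW
P = 98.194 MW


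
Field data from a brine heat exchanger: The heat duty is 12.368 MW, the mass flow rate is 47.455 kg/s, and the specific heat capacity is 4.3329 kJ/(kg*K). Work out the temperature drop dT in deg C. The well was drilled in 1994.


dT = Q * 1000 / (mdot * cp)
dT = 12.368 * 1000 / (47.455 * 4.3329)
dT = 60.15044 K
Convert (temperature difference, 1 K = 1 deg C): 60.15044 K = 60.15044 deg C
dT = 60.150 deg C


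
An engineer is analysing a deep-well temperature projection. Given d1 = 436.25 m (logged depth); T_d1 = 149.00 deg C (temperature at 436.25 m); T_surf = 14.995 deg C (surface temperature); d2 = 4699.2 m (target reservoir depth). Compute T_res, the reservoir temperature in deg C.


Step 1: grad = (T_d1 - T_surf)/d1 * 1000 = (149.0 - 14.995)/436.25 * 1000 = 307.1748 deg C/km
Step 2: T_res = T_surf + grad*d2/1000 = 14.995 + 307.1748*4699.2/1000 = 1458.5 deg C
T_res = 1458.5 deg C


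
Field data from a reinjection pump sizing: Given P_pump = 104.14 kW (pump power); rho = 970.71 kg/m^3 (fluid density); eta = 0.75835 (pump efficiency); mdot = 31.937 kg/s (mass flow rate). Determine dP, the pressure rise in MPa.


dP = P_pump * rho * eta / mdot
dP = 104.14 * 970.71 * 0.75835 / 31.937
dP = 2400.395 kPa
Convert: 2400.395 kPa * 0.001 = 2.4004 MPa
dP = 2.4004 MPa


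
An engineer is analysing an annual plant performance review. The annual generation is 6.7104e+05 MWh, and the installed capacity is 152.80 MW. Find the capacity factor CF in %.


CF = E_a / (cap * 8760) * 100
CF = 6.7104e+05 / (152.80 * 8760) * 100
CF = 50.133 %


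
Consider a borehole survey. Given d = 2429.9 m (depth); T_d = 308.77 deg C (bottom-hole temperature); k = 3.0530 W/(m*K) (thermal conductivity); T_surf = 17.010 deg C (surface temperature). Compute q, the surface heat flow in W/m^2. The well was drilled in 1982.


Step 1: grad = (T_d - T_surf)/d * 1000 = (308.77 - 17.01)/2429.9 * 1000 = 120.0708 deg C/km
Step 2: q = k * grad / 1000 = 3.053 * 120.0708 / 1000 = 0.36658 W/m^2
q = 0.36658 W/m^2


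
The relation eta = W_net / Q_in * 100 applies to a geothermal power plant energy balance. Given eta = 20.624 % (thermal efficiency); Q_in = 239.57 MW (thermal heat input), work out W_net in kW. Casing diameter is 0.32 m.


W_net = eta / 100 * Q_in
W_net = 20.624 / 100 * 239.57
W_net = 49.40892 MW
Convert: 49.40892 MW * 1000.0 = 49409 kW
W_net = 49409 kW


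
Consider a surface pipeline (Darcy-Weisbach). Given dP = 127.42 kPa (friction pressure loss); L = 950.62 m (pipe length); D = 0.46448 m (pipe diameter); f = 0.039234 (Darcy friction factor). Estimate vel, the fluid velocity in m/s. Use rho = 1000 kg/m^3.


vel = sqrt(dP*1000*2*D / (f*L*rho))
vel = sqrt(127.42*1000*2*0.46448 / (0.039234*950.62*1000))
vel = 1.7815 m/s


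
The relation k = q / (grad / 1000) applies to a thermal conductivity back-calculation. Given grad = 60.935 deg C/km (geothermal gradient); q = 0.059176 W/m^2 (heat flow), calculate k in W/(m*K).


k = q / (grad / 1000)
k = 0.059176 / (60.935 / 1000)
k = 0.97113 W/(m*K)


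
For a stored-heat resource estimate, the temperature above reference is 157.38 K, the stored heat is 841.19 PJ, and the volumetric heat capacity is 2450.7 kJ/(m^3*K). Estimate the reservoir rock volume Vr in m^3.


Vr = Q_s * 1e12 / (rhoc * dT)
Vr = 841.19 * 1e12 / (2450.7 * 157.38)
Vr = 2.1810e+09 m^3


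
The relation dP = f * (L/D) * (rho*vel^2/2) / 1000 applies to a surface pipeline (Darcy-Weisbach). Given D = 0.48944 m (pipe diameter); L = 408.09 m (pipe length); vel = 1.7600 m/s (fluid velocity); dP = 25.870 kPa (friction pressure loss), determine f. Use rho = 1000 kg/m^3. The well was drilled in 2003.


f = dP*1000 / ((L/D)*(rho*vel^2/2))
f = 25.870*1000 / ((408.09/0.48944)*(1000*1.7600^2/2))
f = 0.020033


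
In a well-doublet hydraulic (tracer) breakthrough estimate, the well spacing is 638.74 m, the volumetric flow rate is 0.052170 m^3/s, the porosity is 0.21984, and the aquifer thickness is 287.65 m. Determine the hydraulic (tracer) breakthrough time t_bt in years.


t_bt = pi * hr * phi * L^2 / (3 * Qv) / (365.25*86400)
t_bt = pi * 287.65 * 0.21984 * 638.74^2 / (3 * 0.052170) / (365.25*86400)
t_bt = 16.411 years


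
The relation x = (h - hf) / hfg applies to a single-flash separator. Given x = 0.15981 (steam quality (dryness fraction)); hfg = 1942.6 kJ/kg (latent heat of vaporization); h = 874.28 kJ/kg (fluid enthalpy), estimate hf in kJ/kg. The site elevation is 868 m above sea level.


hf = h - x * hfg
hf = 874.28 - 0.15981 * 1942.6
hf = 563.83 kJ/kg


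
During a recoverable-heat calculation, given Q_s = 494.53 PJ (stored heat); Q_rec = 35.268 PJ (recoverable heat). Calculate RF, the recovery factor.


RF = Q_rec / Q_s
RF = 35.268 / 494.53
RF = 0.071316


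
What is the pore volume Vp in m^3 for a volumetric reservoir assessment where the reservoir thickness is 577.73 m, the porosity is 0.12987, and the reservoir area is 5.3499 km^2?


Vp = A * 1e6 * hr * phi
Vp = 5.3499 * 1e6 * 577.73 * 0.12987
Vp = 4.0140e+08 m^3


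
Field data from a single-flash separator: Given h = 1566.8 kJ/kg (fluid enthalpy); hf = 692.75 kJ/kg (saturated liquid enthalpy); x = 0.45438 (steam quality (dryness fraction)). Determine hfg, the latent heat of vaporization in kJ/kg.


hfg = (h - hf) / x
hfg = (1566.8 - 692.75) / 0.45438
hfg = 1923.6 kJ/kg


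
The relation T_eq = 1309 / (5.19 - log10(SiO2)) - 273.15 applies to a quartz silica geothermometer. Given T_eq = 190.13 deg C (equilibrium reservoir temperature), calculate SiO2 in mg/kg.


SiO2 = 10^(5.19 - 1309/(T_eq + 273.15))
SiO2 = 10^(5.19 - 1309/(190.13 + 273.15))
SiO2 = 231.47 mg/kg


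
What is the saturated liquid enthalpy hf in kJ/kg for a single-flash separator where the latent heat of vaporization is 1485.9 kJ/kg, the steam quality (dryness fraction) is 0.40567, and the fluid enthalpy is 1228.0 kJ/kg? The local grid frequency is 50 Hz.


hf = h - x * hfg
hf = 1228.0 - 0.40567 * 1485.9
hf = 625.21 kJ/kg


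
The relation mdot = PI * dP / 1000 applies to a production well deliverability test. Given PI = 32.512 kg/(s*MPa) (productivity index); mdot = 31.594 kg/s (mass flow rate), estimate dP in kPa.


dP = mdot * 1000 / PI
dP = 31.594 * 1000 / 32.512
dP = 971.76 kPa


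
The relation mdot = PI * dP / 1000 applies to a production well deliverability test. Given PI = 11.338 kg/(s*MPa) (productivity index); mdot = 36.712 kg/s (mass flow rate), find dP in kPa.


dP = mdot * 1000 / PI
dP = 36.712 * 1000 / 11.338
dP = 3238.0 kPa


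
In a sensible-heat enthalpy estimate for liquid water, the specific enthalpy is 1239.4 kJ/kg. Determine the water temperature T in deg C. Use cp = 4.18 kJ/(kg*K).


T = h / cp
T = 1239.4 / 4.18
T = 296.51 deg C


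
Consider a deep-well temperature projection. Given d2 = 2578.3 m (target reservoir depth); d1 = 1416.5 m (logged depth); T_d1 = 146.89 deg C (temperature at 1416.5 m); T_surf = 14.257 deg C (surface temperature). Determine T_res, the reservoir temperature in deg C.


Step 1: grad = (T_d1 - T_surf)/d1 * 1000 = (146.89 - 14.257)/1416.5 * 1000 = 93.63431 deg C/km
Step 2: T_res = T_surf + grad*d2/1000 = 14.257 + 93.63431*2578.3/1000 = 255.67 deg C
T_res = 255.67 deg C


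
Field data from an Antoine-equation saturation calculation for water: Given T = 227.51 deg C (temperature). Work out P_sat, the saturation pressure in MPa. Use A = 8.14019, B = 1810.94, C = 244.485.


P_sat = 10^(A - B/(C + T)) / 760 * 0.101325
P_sat = 10^(8.14019 - 1810.94/(244.485 + 227.51)) / 760 * 0.101325
P_sat = 2.6811 MPa


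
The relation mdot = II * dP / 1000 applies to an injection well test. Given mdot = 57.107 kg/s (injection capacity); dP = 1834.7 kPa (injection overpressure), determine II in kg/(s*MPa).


II = mdot * 1000 / dP
II = 57.107 * 1000 / 1834.7
II = 31.126 kg/(s*MPa)


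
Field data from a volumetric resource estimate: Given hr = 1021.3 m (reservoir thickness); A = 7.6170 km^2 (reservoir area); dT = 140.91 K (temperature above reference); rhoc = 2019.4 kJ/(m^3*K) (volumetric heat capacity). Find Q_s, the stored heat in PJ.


Step 1: Vr = A*1e6*hr = 7.617*1e6*1021.3 = 7.779242e+09 m^3
Step 2: Q_s = Vr*rhoc*dT/1e12 = 7.779242e+09*2019.4*140.91/1e12 = 2213.6 PJ
Q_s = 2213.6 PJ


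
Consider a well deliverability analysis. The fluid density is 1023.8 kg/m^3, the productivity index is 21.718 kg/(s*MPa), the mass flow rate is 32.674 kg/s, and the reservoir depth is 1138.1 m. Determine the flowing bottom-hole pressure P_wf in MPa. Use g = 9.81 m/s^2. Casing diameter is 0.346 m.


Step 1: P_i = rho*g*h/1e6 = 1023.8*9.81*1138.1/1e6 = 11.43048 MPa
Step 2: P_wf = P_i - mdot/PI = 11.43048 - 32.674/21.718 = 9.9260 MPa
P_wf = 9.9260 MPa
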